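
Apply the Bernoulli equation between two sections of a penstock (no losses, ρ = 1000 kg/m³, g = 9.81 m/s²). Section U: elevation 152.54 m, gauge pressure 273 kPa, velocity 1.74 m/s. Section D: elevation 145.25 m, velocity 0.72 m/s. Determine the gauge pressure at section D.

Pressure head at U: ψ₁ = P₁/(ρg) = 273×1000 / (1000 × 9.81) = 27.83 m.
Velocity heads: v₁²/2g = 1.74²/19.62 = 0.154 m; v₂²/2g = 0.72²/19.62 = 0.026 m.
Total head H = z₁ + ψ₁ + v₁²/2g = 152.54 + 27.83 + 0.154 = 180.52 m.
ψ₂ = H − z₂ − v₂²/2g = 180.52 − 145.25 − 0.026 = 35.24 m.
P₂ = ρgψ₂ = 1000 × 9.81 × 35.24 ≈ 346 kPa.

P₂ ≈ 346 kPa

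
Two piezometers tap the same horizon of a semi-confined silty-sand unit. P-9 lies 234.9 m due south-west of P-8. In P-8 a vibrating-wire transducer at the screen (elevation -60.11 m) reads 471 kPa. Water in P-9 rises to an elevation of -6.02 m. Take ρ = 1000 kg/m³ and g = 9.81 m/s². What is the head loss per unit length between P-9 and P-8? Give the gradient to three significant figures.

i ≈ 0.0259 m/m

Pressure head at P-8: ψ = P/(ρg) = 471×1000 / (1000 × 9.81) = 48.01 m.
Total head at P-8: h = z + ψ = -60.11 + 48.01 = -12.10 m.
Total head at P-9: h = -6.02 m (water level in the piezometer is the total head).
Head difference: h(P-8) − h(P-9) = -12.10 − (-6.02) = -6.08 m.
Hydraulic gradient: i = |Δh| / L = 6.08 / 234.9 = 0.0259.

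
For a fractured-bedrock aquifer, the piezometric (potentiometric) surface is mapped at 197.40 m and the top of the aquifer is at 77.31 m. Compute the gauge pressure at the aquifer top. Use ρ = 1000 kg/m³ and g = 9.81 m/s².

P ≈ 1180 kPa

Pressure head at the aquifer top: ψ = h − z = 197.40 − 77.31 = 120.09 m.
P = ρgψ = 1000 × 9.81 × 120.09 = 1178083 Pa ≈ 1180 kPa.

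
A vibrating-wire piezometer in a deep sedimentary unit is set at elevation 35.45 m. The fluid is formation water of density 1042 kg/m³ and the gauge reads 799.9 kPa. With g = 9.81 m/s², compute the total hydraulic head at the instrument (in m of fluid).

h ≈ 113.70 m

ψ = P/(ρg) = 799.9×1000 / (1042 × 9.81) = 78.25 m.
h = z + ψ = 35.45 + 78.25 = 113.70 m.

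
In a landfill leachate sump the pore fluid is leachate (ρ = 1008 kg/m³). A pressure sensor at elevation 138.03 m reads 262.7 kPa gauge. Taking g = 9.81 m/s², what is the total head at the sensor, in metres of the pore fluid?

h ≈ 164.60 m

ψ = P/(ρg) = 262.7×1000 / (1008 × 9.81) = 26.57 m.
h = z + ψ = 138.03 + 26.57 = 164.60 m.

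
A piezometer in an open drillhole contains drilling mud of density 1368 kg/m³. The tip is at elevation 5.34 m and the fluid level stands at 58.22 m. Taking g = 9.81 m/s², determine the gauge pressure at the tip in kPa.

Pressure head ψ = h − z = 58.22 − 5.34 = 52.88 m.
P = ρgψ = 1368 × 9.81 × 52.88 = 709654 Pa ≈ 710 kPa.

P ≈ 710 kPa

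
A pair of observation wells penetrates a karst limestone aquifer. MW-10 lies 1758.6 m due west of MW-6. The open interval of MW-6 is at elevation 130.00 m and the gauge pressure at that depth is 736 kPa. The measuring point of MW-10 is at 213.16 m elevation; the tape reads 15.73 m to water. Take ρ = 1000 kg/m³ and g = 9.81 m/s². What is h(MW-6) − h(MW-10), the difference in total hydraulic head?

Δh ≈ 7.60 m

Pressure head at MW-6: ψ = P/(ρg) = 736×1000 / (1000 × 9.81) = 75.03 m.
Total head at MW-6: h = z + ψ = 130.00 + 75.03 = 205.03 m.
Total head at MW-10: h = 213.16 − 15.73 = 197.43 m.
Head difference: h(MW-6) − h(MW-10) = 205.03 − 197.43 = 7.60 m.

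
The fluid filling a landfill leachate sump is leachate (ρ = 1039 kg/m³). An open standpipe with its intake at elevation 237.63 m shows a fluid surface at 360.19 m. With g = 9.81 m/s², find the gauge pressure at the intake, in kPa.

P ≈ 1250 kPa

Pressure head ψ = h − z = 360.19 − 237.63 = 122.56 m.
P = ρgψ = 1039 × 9.81 × 122.56 = 1249204 Pa ≈ 1250 kPa.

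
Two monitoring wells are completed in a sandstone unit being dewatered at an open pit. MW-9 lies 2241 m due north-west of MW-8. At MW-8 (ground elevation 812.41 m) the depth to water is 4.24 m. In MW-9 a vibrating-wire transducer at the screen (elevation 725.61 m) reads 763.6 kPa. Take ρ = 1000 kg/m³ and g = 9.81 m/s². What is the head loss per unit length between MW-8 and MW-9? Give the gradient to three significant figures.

i ≈ 0.00211 m/m

Total head at MW-8: h = 812.41 − 4.24 = 808.17 m.
Pressure head at MW-9: ψ = P/(ρg) = 763.6×1000 / (1000 × 9.81) = 77.84 m.
Total head at MW-9: h = z + ψ = 725.61 + 77.84 = 803.45 m.
Head difference: h(MW-8) − h(MW-9) = 808.17 − 803.45 = 4.72 m.
Hydraulic gradient: i = |Δh| / L = 4.72 / 2241 = 0.00211.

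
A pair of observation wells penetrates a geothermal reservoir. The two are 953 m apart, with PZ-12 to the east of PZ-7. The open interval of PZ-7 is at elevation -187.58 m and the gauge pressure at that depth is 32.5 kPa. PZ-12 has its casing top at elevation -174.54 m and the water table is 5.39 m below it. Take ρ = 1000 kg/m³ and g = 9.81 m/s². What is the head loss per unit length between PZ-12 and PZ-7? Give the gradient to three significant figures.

Pressure head at PZ-7: ψ = P/(ρg) = 32.5×1000 / (1000 × 9.81) = 3.31 m.
Total head at PZ-7: h = z + ψ = -187.58 + 3.31 = -184.27 m.
Total head at PZ-12: h = -174.54 − 5.39 = -179.93 m.
Head difference: h(PZ-7) − h(PZ-12) = -184.27 − (-179.93) = -4.34 m.
Hydraulic gradient: i = |Δh| / L = 4.34 / 953 = 0.00455.

i ≈ 0.00455 m/m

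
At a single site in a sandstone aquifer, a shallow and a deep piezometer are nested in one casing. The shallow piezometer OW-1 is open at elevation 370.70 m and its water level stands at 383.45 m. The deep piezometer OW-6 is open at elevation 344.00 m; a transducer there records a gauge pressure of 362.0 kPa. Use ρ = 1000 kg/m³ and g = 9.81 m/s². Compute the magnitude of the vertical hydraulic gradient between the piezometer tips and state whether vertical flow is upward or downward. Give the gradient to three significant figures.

|i_v| ≈ 0.0955; vertical flow is downward

Total head at OW-1: h = 383.45 m (water level in the standpipe).
Pressure head at OW-6: ψ = P/(ρg) = 362.0×1000 / (1000 × 9.81) = 36.90 m.
Total head at OW-6: h = z + ψ = 344.00 + 36.90 = 380.90 m.
Δh = h(OW-1) − h(OW-6) = 383.45 − 380.90 = 2.55 m.
Vertical separation Δz = 370.70 − 344.00 = 26.70 m.
|i_v| = |Δh| / Δz = 2.55 / 26.70 = 0.0955.
Head is higher in the shallow piezometer, so vertical flow is downward (recharge condition).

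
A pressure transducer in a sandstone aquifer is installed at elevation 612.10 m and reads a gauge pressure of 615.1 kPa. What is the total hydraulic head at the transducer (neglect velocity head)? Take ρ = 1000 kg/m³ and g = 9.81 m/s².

ψ = P/(ρg) = 615.1×1000 / (1000 × 9.81) = 62.70 m.
h = z + ψ = 612.10 + 62.70 = 674.80 m.

h ≈ 674.80 m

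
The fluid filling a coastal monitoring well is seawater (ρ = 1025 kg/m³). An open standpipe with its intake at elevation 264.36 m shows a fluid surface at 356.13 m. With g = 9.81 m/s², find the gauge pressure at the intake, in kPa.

P ≈ 923 kPa

Pressure head ψ = h − z = 356.13 − 264.36 = 91.77 m.
P = ρgψ = 1025 × 9.81 × 91.77 = 922770 Pa ≈ 923 kPa.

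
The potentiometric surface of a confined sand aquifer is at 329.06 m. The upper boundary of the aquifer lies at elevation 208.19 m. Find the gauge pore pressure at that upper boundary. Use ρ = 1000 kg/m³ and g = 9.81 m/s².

Pressure head at the aquifer top: ψ = h − z = 329.06 − 208.19 = 120.87 m.
P = ρgψ = 1000 × 9.81 × 120.87 = 1185735 Pa ≈ 1190 kPa.

P ≈ 1190 kPa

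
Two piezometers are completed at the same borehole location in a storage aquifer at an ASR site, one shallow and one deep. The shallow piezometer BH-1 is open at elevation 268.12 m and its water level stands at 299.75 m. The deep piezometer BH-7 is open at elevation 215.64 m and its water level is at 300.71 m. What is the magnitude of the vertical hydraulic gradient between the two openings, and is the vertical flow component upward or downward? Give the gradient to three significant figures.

|i_v| ≈ 0.0183; vertical flow is upward

Total head at BH-1: h = 299.75 m (water level in the standpipe).
Total head at BH-7: h = 300.71 m.
Δh = h(BH-1) − h(BH-7) = 299.75 − 300.71 = -0.96 m.
Vertical separation Δz = 268.12 − 215.64 = 52.48 m.
|i_v| = |Δh| / Δz = 0.96 / 52.48 = 0.0183.
Head is higher in the deep piezometer, so vertical flow is upward (discharge condition).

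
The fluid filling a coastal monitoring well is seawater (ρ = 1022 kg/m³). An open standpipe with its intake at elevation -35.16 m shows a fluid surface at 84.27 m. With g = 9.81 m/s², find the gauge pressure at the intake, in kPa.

P ≈ 1200 kPa

Pressure head ψ = h − z = 84.27 − (-35.16) = 119.43 m.
P = ρgψ = 1022 × 9.81 × 119.43 = 1197384 Pa ≈ 1200 kPa.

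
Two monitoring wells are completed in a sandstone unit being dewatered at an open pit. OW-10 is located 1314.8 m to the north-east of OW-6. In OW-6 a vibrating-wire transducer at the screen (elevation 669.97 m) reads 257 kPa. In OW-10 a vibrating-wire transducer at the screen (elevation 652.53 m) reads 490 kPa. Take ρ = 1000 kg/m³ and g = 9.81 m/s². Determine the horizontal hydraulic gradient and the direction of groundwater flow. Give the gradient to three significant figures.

i ≈ 0.00480; groundwater flows toward the south-west

Pressure head at OW-6: ψ = P/(ρg) = 257×1000 / (1000 × 9.81) = 26.20 m.
Total head at OW-6: h = z + ψ = 669.97 + 26.20 = 696.17 m.
Pressure head at OW-10: ψ = P/(ρg) = 490×1000 / (1000 × 9.81) = 49.95 m.
Total head at OW-10: h = z + ψ = 652.53 + 49.95 = 702.48 m.
Head difference: h(OW-6) − h(OW-10) = 696.17 − 702.48 = -6.31 m.
Hydraulic gradient: i = |Δh| / L = 6.31 / 1314.8 = 0.00480.
Flow is from higher to lower head: from OW-10 toward OW-6, i.e. toward the south-west.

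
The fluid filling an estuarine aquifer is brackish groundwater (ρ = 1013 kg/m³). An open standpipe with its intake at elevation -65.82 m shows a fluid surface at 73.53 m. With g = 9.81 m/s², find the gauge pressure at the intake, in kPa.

Pressure head ψ = h − z = 73.53 − (-65.82) = 139.35 m.
P = ρgψ = 1013 × 9.81 × 139.35 = 1384795 Pa ≈ 1380 kPa.

P ≈ 1380 kPa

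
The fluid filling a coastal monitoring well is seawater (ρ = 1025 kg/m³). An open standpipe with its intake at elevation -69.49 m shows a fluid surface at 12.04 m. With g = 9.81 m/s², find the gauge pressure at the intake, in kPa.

Pressure head ψ = h − z = 12.04 − (-69.49) = 81.53 m.
P = ρgψ = 1025 × 9.81 × 81.53 = 819805 Pa ≈ 820 kPa.

P ≈ 820 kPa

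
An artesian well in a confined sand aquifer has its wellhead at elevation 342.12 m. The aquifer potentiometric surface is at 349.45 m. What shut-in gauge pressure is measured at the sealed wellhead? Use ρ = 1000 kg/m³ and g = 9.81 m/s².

P ≈ 71.9 kPa

Head above the cap: Δh = 349.45 − 342.12 = 7.33 m.
P = ρgΔh = 1000 × 9.81 × 7.33 = 71907 Pa ≈ 71.9 kPa.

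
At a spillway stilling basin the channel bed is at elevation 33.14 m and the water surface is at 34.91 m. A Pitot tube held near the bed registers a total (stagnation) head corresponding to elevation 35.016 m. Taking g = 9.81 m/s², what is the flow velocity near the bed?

v ≈ 1.44 m/s

Near the bed, under hydrostatic conditions, the piezometric head (z + ψ) equals the free-surface elevation, 34.91 m.
Velocity head = total − piezometric = 35.016 − 34.91 = 0.106 m.
v = √(2g·h_v) = √(2 × 9.81 × 0.106) = 1.44 m/s.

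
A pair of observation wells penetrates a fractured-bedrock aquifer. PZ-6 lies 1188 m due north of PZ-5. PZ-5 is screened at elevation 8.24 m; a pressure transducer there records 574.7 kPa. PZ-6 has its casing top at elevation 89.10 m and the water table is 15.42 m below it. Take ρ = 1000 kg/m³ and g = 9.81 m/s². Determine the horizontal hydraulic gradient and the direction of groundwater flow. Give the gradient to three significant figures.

Pressure head at PZ-5: ψ = P/(ρg) = 574.7×1000 / (1000 × 9.81) = 58.58 m.
Total head at PZ-5: h = z + ψ = 8.24 + 58.58 = 66.82 m.
Total head at PZ-6: h = 89.10 − 15.42 = 73.68 m.
Head difference: h(PZ-5) − h(PZ-6) = 66.82 − 73.68 = -6.86 m.
Hydraulic gradient: i = |Δh| / L = 6.86 / 1188 = 0.00577.
Flow is from higher to lower head: from PZ-6 toward PZ-5, i.e. toward the south.

i ≈ 0.00577; groundwater flows toward the south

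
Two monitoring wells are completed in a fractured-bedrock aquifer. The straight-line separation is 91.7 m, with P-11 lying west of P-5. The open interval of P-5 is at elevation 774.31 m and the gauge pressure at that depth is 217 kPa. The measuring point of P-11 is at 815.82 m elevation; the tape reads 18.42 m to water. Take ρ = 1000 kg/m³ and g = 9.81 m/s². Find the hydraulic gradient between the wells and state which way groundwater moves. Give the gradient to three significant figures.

i ≈ 0.0106; groundwater flows toward the east

Pressure head at P-5: ψ = P/(ρg) = 217×1000 / (1000 × 9.81) = 22.12 m.
Total head at P-5: h = z + ψ = 774.31 + 22.12 = 796.43 m.
Total head at P-11: h = 815.82 − 18.42 = 797.40 m.
Head difference: h(P-5) − h(P-11) = 796.43 − 797.40 = -0.97 m.
Hydraulic gradient: i = |Δh| / L = 0.97 / 91.7 = 0.0106.
Flow is from higher to lower head: from P-11 toward P-5, i.e. toward the east.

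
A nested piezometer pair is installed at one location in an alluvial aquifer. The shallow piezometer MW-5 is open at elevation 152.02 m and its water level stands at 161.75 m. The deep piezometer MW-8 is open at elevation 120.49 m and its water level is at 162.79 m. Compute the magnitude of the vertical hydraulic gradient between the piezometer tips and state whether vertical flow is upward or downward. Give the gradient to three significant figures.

Total head at MW-5: h = 161.75 m (water level in the standpipe).
Total head at MW-8: h = 162.79 m.
Δh = h(MW-5) − h(MW-8) = 161.75 − 162.79 = -1.04 m.
Vertical separation Δz = 152.02 − 120.49 = 31.53 m.
|i_v| = |Δh| / Δz = 1.04 / 31.53 = 0.0330.
Head is higher in the deep piezometer, so vertical flow is upward (discharge condition).

|i_v| ≈ 0.0330; vertical flow is upward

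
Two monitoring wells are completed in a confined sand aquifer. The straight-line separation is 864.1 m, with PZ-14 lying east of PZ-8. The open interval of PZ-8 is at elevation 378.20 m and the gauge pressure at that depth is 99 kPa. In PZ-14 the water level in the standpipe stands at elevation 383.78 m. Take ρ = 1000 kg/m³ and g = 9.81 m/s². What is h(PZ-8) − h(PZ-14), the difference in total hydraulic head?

Δh ≈ 4.51 m

Pressure head at PZ-8: ψ = P/(ρg) = 99×1000 / (1000 × 9.81) = 10.09 m.
Total head at PZ-8: h = z + ψ = 378.20 + 10.09 = 388.29 m.
Total head at PZ-14: h = 383.78 m (water level in the piezometer is the total head).
Head difference: h(PZ-8) − h(PZ-14) = 388.29 − 383.78 = 4.51 m.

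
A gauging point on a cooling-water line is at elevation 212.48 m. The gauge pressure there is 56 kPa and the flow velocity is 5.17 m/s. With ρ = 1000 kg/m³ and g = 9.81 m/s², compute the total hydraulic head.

Pressure head ψ = P/(ρg) = 56×1000 / (1000 × 9.81) = 5.71 m.
Velocity head = v²/(2g) = 5.17² / (2 × 9.81) = 1.362 m.
h = z + ψ + v²/(2g) = 212.48 + 5.71 + 1.362 = 219.55 m.

h ≈ 219.55 m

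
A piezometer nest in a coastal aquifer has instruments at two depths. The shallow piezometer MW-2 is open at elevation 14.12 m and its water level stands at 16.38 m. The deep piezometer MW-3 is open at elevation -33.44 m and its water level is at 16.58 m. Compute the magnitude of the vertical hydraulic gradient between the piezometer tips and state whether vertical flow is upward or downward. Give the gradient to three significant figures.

|i_v| ≈ 0.00421; vertical flow is upward

Total head at MW-2: h = 16.38 m (water level in the standpipe).
Total head at MW-3: h = 16.58 m.
Δh = h(MW-2) − h(MW-3) = 16.38 − 16.58 = -0.20 m.
Vertical separation Δz = 14.12 − (-33.44) = 47.56 m.
|i_v| = |Δh| / Δz = 0.20 / 47.56 = 0.00421.
Head is higher in the deep piezometer, so vertical flow is upward (discharge condition).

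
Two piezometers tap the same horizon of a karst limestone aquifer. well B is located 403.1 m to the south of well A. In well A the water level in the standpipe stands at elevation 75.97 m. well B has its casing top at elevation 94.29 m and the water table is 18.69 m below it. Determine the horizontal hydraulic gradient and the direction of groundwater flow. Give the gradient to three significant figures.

Total head at well A: h = 75.97 m (water level in the piezometer is the total head).
Total head at well B: h = 94.29 − 18.69 = 75.60 m.
Head difference: h(well A) − h(well B) = 75.97 − 75.60 = 0.37 m.
Hydraulic gradient: i = |Δh| / L = 0.37 / 403.1 = 0.000918.
Flow is from higher to lower head: from well A toward well B, i.e. toward the south.

i ≈ 0.000918; groundwater flows toward the south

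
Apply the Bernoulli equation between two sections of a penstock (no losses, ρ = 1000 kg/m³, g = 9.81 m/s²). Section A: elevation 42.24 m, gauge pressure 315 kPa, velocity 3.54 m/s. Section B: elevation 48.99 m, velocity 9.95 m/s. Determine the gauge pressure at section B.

P₂ ≈ 206 kPa

Pressure head at A: ψ₁ = P₁/(ρg) = 315×1000 / (1000 × 9.81) = 32.11 m.
Velocity heads: v₁²/2g = 3.54²/19.62 = 0.639 m; v₂²/2g = 9.95²/19.62 = 5.046 m.
Total head H = z₁ + ψ₁ + v₁²/2g = 42.24 + 32.11 + 0.639 = 74.99 m.
ψ₂ = H − z₂ − v₂²/2g = 74.99 − 48.99 − 5.046 = 20.95 m.
P₂ = ρgψ₂ = 1000 × 9.81 × 20.95 ≈ 206 kPa.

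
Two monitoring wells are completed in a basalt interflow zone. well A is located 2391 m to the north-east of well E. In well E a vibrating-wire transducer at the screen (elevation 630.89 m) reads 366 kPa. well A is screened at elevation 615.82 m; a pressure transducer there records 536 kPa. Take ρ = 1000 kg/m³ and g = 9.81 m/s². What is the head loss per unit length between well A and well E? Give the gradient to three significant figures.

i ≈ 0.000945 m/m

Pressure head at well E: ψ = P/(ρg) = 366×1000 / (1000 × 9.81) = 37.31 m.
Total head at well E: h = z + ψ = 630.89 + 37.31 = 668.20 m.
Pressure head at well A: ψ = P/(ρg) = 536×1000 / (1000 × 9.81) = 54.64 m.
Total head at well A: h = z + ψ = 615.82 + 54.64 = 670.46 m.
Head difference: h(well E) − h(well A) = 668.20 − 670.46 = -2.26 m.
Hydraulic gradient: i = |Δh| / L = 2.26 / 2391 = 0.000945.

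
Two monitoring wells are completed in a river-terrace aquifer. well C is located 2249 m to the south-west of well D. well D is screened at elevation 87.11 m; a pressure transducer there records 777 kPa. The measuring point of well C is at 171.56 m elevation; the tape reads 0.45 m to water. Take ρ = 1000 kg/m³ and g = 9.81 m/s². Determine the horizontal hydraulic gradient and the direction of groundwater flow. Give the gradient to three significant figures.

Pressure head at well D: ψ = P/(ρg) = 777×1000 / (1000 × 9.81) = 79.20 m.
Total head at well D: h = z + ψ = 87.11 + 79.20 = 166.31 m.
Total head at well C: h = 171.56 − 0.45 = 171.11 m.
Head difference: h(well D) − h(well C) = 166.31 − 171.11 = -4.80 m.
Hydraulic gradient: i = |Δh| / L = 4.80 / 2249 = 0.00213.
Flow is from higher to lower head: from well C toward well D, i.e. toward the north-east.

i ≈ 0.00213; groundwater flows toward the north-east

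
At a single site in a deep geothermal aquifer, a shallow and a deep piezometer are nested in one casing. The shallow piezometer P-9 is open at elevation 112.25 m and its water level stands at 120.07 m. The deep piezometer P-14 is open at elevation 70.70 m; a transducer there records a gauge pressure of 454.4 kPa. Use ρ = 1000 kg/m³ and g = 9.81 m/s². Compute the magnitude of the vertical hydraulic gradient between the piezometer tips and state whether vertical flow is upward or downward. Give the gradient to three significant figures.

|i_v| ≈ 0.0734; vertical flow is downward

Total head at P-9: h = 120.07 m (water level in the standpipe).
Pressure head at P-14: ψ = P/(ρg) = 454.4×1000 / (1000 × 9.81) = 46.32 m.
Total head at P-14: h = z + ψ = 70.70 + 46.32 = 117.02 m.
Δh = h(P-9) − h(P-14) = 120.07 − 117.02 = 3.05 m.
Vertical separation Δz = 112.25 − 70.70 = 41.55 m.
|i_v| = |Δh| / Δz = 3.05 / 41.55 = 0.0734.
Head is higher in the shallow piezometer, so vertical flow is downward (recharge condition).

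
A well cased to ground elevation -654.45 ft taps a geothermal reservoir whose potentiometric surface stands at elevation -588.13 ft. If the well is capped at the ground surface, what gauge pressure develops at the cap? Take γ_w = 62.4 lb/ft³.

P ≈ 28.7 psi

Head above the cap: Δh = -588.13 − (-654.45) = 66.32 ft.
P = γΔh/144 = 62.4 × 66.32 / 144 = 28.7 psi.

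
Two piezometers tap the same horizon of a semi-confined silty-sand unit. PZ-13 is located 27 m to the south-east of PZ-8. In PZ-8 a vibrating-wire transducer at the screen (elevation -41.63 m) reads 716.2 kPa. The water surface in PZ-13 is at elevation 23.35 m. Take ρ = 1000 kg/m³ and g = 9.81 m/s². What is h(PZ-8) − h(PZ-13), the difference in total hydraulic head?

Δh ≈ 8.03 m

Pressure head at PZ-8: ψ = P/(ρg) = 716.2×1000 / (1000 × 9.81) = 73.01 m.
Total head at PZ-8: h = z + ψ = -41.63 + 73.01 = 31.38 m.
Total head at PZ-13: h = 23.35 m (water level in the piezometer is the total head).
Head difference: h(PZ-8) − h(PZ-13) = 31.38 − 23.35 = 8.03 m.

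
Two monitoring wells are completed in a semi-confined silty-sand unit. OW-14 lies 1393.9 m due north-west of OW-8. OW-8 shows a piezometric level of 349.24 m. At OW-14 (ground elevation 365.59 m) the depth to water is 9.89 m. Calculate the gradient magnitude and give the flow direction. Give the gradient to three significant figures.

i ≈ 0.00463; groundwater flows toward the south-east

Total head at OW-8: h = 349.24 m (water level in the piezometer is the total head).
Total head at OW-14: h = 365.59 − 9.89 = 355.70 m.
Head difference: h(OW-8) − h(OW-14) = 349.24 − 355.70 = -6.46 m.
Hydraulic gradient: i = |Δh| / L = 6.46 / 1393.9 = 0.00463.
Flow is from higher to lower head: from OW-14 toward OW-8, i.e. toward the south-east.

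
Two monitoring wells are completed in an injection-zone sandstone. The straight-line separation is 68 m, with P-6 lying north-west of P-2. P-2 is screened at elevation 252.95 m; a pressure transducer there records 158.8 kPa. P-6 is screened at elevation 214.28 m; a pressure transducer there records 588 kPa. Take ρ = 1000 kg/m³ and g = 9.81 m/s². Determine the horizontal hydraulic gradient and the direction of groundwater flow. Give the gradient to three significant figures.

Pressure head at P-2: ψ = P/(ρg) = 158.8×1000 / (1000 × 9.81) = 16.19 m.
Total head at P-2: h = z + ψ = 252.95 + 16.19 = 269.14 m.
Pressure head at P-6: ψ = P/(ρg) = 588×1000 / (1000 × 9.81) = 59.94 m.
Total head at P-6: h = z + ψ = 214.28 + 59.94 = 274.22 m.
Head difference: h(P-2) − h(P-6) = 269.14 − 274.22 = -5.08 m.
Hydraulic gradient: i = |Δh| / L = 5.08 / 68 = 0.0747.
Flow is from higher to lower head: from P-6 toward P-2, i.e. toward the south-east.

i ≈ 0.0747; groundwater flows toward the south-east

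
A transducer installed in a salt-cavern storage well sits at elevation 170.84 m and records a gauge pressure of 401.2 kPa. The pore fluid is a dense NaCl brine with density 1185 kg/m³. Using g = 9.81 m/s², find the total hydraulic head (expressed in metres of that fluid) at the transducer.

h ≈ 205.35 m

ψ = P/(ρg) = 401.2×1000 / (1185 × 9.81) = 34.51 m.
h = z + ψ = 170.84 + 34.51 = 205.35 m.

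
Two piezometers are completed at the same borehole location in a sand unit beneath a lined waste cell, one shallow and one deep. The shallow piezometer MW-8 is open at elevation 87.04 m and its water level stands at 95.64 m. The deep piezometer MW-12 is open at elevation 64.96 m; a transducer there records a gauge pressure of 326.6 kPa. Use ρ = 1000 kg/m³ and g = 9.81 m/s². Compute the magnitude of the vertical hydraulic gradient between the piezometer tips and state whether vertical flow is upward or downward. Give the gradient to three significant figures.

Total head at MW-8: h = 95.64 m (water level in the standpipe).
Pressure head at MW-12: ψ = P/(ρg) = 326.6×1000 / (1000 × 9.81) = 33.29 m.
Total head at MW-12: h = z + ψ = 64.96 + 33.29 = 98.25 m.
Δh = h(MW-8) − h(MW-12) = 95.64 − 98.25 = -2.61 m.
Vertical separation Δz = 87.04 − 64.96 = 22.08 m.
|i_v| = |Δh| / Δz = 2.61 / 22.08 = 0.118.
Head is higher in the deep piezometer, so vertical flow is upward (discharge condition).

|i_v| ≈ 0.118; vertical flow is upward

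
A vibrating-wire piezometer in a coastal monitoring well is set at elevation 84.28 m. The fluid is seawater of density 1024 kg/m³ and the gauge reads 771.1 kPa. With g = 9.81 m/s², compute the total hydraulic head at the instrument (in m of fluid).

h ≈ 161.04 m

ψ = P/(ρg) = 771.1×1000 / (1024 × 9.81) = 76.76 m.
h = z + ψ = 84.28 + 76.76 = 161.04 m.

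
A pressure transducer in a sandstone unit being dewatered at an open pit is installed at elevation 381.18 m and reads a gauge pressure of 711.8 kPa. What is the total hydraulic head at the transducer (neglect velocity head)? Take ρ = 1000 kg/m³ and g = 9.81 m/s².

ψ = P/(ρg) = 711.8×1000 / (1000 × 9.81) = 72.56 m.
h = z + ψ = 381.18 + 72.56 = 453.74 m.

h ≈ 453.74 m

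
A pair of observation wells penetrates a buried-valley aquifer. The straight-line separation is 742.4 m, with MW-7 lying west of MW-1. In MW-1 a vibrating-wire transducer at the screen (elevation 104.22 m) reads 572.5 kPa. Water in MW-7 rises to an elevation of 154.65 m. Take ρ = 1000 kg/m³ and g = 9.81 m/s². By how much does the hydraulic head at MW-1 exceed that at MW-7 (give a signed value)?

Δh ≈ 7.93 m

Pressure head at MW-1: ψ = P/(ρg) = 572.5×1000 / (1000 × 9.81) = 58.36 m.
Total head at MW-1: h = z + ψ = 104.22 + 58.36 = 162.58 m.
Total head at MW-7: h = 154.65 m (water level in the piezometer is the total head).
Head difference: h(MW-1) − h(MW-7) = 162.58 − 154.65 = 7.93 m.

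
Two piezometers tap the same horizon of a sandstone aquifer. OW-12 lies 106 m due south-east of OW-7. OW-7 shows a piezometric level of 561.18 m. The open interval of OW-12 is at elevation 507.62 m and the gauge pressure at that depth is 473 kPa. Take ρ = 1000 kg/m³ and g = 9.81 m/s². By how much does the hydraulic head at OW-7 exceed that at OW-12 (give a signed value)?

Δh ≈ 5.34 m

Total head at OW-7: h = 561.18 m (water level in the piezometer is the total head).
Pressure head at OW-12: ψ = P/(ρg) = 473×1000 / (1000 × 9.81) = 48.22 m.
Total head at OW-12: h = z + ψ = 507.62 + 48.22 = 555.84 m.
Head difference: h(OW-7) − h(OW-12) = 561.18 − 555.84 = 5.34 m.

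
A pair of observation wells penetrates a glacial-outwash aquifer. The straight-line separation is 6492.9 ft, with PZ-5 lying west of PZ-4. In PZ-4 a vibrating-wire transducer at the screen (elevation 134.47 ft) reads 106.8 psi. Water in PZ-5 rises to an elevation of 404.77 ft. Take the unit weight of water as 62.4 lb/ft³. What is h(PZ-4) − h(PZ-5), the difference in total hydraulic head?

Δh ≈ -23.84 ft

Pressure head at PZ-4: ψ = 144·P/γ = 144 × 106.8 / 62.4 = 246.46 ft.
Total head at PZ-4: h = z + ψ = 134.47 + 246.46 = 380.93 ft.
Total head at PZ-5: h = 404.77 ft (water level in the piezometer is the total head).
Head difference: h(PZ-4) − h(PZ-5) = 380.93 − 404.77 = -23.84 ft.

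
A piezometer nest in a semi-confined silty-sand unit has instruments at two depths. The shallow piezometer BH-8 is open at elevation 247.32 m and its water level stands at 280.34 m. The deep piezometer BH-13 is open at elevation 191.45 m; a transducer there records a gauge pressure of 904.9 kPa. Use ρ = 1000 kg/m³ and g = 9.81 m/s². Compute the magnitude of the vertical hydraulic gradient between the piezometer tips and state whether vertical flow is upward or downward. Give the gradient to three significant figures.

|i_v| ≈ 0.0600; vertical flow is upward

Total head at BH-8: h = 280.34 m (water level in the standpipe).
Pressure head at BH-13: ψ = P/(ρg) = 904.9×1000 / (1000 × 9.81) = 92.24 m.
Total head at BH-13: h = z + ψ = 191.45 + 92.24 = 283.69 m.
Δh = h(BH-8) − h(BH-13) = 280.34 − 283.69 = -3.35 m.
Vertical separation Δz = 247.32 − 191.45 = 55.87 m.
|i_v| = |Δh| / Δz = 3.35 / 55.87 = 0.0600.
Head is higher in the deep piezometer, so vertical flow is upward (discharge condition).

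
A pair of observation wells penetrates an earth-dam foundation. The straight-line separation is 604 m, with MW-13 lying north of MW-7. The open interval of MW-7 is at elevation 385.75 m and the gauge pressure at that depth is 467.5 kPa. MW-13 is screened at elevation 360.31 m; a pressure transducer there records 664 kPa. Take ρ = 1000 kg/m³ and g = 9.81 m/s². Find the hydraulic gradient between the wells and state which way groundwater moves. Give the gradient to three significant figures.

Pressure head at MW-7: ψ = P/(ρg) = 467.5×1000 / (1000 × 9.81) = 47.66 m.
Total head at MW-7: h = z + ψ = 385.75 + 47.66 = 433.41 m.
Pressure head at MW-13: ψ = P/(ρg) = 664×1000 / (1000 × 9.81) = 67.69 m.
Total head at MW-13: h = z + ψ = 360.31 + 67.69 = 428.00 m.
Head difference: h(MW-7) − h(MW-13) = 433.41 − 428.00 = 5.41 m.
Hydraulic gradient: i = |Δh| / L = 5.41 / 604 = 0.00896.
Flow is from higher to lower head: from MW-7 toward MW-13, i.e. toward the north.

i ≈ 0.00896; groundwater flows toward the north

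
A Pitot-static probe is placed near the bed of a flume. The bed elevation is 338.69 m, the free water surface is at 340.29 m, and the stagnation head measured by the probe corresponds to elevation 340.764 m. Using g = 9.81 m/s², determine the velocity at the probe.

v ≈ 3.05 m/s

Near the bed, under hydrostatic conditions, the piezometric head (z + ψ) equals the free-surface elevation, 340.29 m.
Velocity head = total − piezometric = 340.764 − 340.29 = 0.474 m.
v = √(2g·h_v) = √(2 × 9.81 × 0.474) = 3.05 m/s.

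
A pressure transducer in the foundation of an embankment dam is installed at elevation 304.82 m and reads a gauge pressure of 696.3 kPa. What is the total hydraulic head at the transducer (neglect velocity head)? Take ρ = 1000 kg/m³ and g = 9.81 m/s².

h ≈ 375.80 m

ψ = P/(ρg) = 696.3×1000 / (1000 × 9.81) = 70.98 m.
h = z + ψ = 304.82 + 70.98 = 375.80 m.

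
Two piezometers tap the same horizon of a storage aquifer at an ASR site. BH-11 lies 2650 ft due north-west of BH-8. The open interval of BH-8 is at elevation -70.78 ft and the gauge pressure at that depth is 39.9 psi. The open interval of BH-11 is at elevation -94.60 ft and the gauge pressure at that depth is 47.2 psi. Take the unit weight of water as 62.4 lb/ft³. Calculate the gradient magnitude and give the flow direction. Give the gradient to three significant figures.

i ≈ 0.00263; groundwater flows toward the north-west

Pressure head at BH-8: ψ = 144·P/γ = 144 × 39.9 / 62.4 = 92.08 ft.
Total head at BH-8: h = z + ψ = -70.78 + 92.08 = 21.30 ft.
Pressure head at BH-11: ψ = 144·P/γ = 144 × 47.2 / 62.4 = 108.92 ft.
Total head at BH-11: h = z + ψ = -94.60 + 108.92 = 14.32 ft.
Head difference: h(BH-8) − h(BH-11) = 21.30 − 14.32 = 6.98 ft.
Hydraulic gradient: i = |Δh| / L = 6.98 / 2650 = 0.00263.
Flow is from higher to lower head: from BH-8 toward BH-11, i.e. toward the north-west.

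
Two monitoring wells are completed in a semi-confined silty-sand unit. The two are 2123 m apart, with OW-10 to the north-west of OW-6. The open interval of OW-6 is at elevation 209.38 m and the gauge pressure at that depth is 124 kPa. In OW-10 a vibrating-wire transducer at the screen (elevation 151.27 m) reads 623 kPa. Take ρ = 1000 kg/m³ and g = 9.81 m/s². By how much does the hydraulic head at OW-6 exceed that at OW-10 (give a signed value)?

Δh ≈ 7.24 m

Pressure head at OW-6: ψ = P/(ρg) = 124×1000 / (1000 × 9.81) = 12.64 m.
Total head at OW-6: h = z + ψ = 209.38 + 12.64 = 222.02 m.
Pressure head at OW-10: ψ = P/(ρg) = 623×1000 / (1000 × 9.81) = 63.51 m.
Total head at OW-10: h = z + ψ = 151.27 + 63.51 = 214.78 m.
Head difference: h(OW-6) − h(OW-10) = 222.02 − 214.78 = 7.24 m.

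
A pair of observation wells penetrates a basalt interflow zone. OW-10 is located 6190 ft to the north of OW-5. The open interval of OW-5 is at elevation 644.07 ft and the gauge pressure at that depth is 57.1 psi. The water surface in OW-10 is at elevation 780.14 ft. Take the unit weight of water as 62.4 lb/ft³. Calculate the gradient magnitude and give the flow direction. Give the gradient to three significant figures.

i ≈ 0.000695; groundwater flows toward the south

Pressure head at OW-5: ψ = 144·P/γ = 144 × 57.1 / 62.4 = 131.77 ft.
Total head at OW-5: h = z + ψ = 644.07 + 131.77 = 775.84 ft.
Total head at OW-10: h = 780.14 ft (water level in the piezometer is the total head).
Head difference: h(OW-5) − h(OW-10) = 775.84 − 780.14 = -4.30 ft.
Hydraulic gradient: i = |Δh| / L = 4.30 / 6190 = 0.000695.
Flow is from higher to lower head: from OW-10 toward OW-5, i.e. toward the south.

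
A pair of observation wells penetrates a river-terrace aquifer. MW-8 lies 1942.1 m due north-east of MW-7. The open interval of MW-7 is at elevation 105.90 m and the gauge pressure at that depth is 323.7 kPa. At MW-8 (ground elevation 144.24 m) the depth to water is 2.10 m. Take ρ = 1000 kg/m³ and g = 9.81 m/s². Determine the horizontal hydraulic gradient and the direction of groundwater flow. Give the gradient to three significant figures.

Pressure head at MW-7: ψ = P/(ρg) = 323.7×1000 / (1000 × 9.81) = 33.00 m.
Total head at MW-7: h = z + ψ = 105.90 + 33.00 = 138.90 m.
Total head at MW-8: h = 144.24 − 2.10 = 142.14 m.
Head difference: h(MW-7) − h(MW-8) = 138.90 − 142.14 = -3.24 m.
Hydraulic gradient: i = |Δh| / L = 3.24 / 1942.1 = 0.00167.
Flow is from higher to lower head: from MW-8 toward MW-7, i.e. toward the south-west.

i ≈ 0.00167; groundwater flows toward the south-west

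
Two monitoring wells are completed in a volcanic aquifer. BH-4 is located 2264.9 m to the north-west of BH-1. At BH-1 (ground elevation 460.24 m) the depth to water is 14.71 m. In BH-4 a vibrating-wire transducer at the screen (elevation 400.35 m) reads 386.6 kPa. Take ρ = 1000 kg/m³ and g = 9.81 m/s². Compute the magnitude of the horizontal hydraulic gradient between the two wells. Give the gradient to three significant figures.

Total head at BH-1: h = 460.24 − 14.71 = 445.53 m.
Pressure head at BH-4: ψ = P/(ρg) = 386.6×1000 / (1000 × 9.81) = 39.41 m.
Total head at BH-4: h = z + ψ = 400.35 + 39.41 = 439.76 m.
Head difference: h(BH-1) − h(BH-4) = 445.53 − 439.76 = 5.77 m.
Hydraulic gradient: i = |Δh| / L = 5.77 / 2264.9 = 0.00255.

i ≈ 0.00255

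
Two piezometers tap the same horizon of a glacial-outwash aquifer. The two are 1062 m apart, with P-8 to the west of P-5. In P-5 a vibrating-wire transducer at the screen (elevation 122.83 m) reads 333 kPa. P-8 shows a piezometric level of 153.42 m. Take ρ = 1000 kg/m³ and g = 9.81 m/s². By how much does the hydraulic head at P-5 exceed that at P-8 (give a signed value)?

Pressure head at P-5: ψ = P/(ρg) = 333×1000 / (1000 × 9.81) = 33.94 m.
Total head at P-5: h = z + ψ = 122.83 + 33.94 = 156.77 m.
Total head at P-8: h = 153.42 m (water level in the piezometer is the total head).
Head difference: h(P-5) − h(P-8) = 156.77 − 153.42 = 3.35 m.

Δh ≈ 3.35 m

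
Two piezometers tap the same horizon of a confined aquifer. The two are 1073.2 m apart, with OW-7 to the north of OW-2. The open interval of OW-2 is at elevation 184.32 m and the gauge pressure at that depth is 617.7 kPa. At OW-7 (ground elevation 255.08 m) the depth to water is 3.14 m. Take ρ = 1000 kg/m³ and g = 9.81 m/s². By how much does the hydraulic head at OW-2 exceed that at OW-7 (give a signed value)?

Pressure head at OW-2: ψ = P/(ρg) = 617.7×1000 / (1000 × 9.81) = 62.97 m.
Total head at OW-2: h = z + ψ = 184.32 + 62.97 = 247.29 m.
Total head at OW-7: h = 255.08 − 3.14 = 251.94 m.
Head difference: h(OW-2) − h(OW-7) = 247.29 − 251.94 = -4.65 m.

Δh ≈ -4.65 m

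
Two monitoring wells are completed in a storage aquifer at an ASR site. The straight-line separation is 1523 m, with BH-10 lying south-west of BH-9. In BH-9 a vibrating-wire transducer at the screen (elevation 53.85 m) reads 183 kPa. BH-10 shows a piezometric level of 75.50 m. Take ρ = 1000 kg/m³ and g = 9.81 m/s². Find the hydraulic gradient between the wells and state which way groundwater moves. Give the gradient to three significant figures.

Pressure head at BH-9: ψ = P/(ρg) = 183×1000 / (1000 × 9.81) = 18.65 m.
Total head at BH-9: h = z + ψ = 53.85 + 18.65 = 72.50 m.
Total head at BH-10: h = 75.50 m (water level in the piezometer is the total head).
Head difference: h(BH-9) − h(BH-10) = 72.50 − 75.50 = -3.00 m.
Hydraulic gradient: i = |Δh| / L = 3.00 / 1523 = 0.00197.
Flow is from higher to lower head: from BH-10 toward BH-9, i.e. toward the north-east.

i ≈ 0.00197; groundwater flows toward the north-east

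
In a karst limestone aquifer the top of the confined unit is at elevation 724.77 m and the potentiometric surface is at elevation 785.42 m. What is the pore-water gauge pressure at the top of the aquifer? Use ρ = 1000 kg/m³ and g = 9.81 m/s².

P ≈ 595 kPa

Pressure head at the aquifer top: ψ = h − z = 785.42 − 724.77 = 60.65 m.
P = ρgψ = 1000 × 9.81 × 60.65 = 594976 Pa ≈ 595 kPa.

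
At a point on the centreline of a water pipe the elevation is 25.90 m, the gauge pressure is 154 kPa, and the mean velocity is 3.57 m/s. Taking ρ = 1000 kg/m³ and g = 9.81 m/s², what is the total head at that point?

Pressure head ψ = P/(ρg) = 154×1000 / (1000 × 9.81) = 15.70 m.
Velocity head = v²/(2g) = 3.57² / (2 × 9.81) = 0.650 m.
h = z + ψ + v²/(2g) = 25.90 + 15.70 + 0.650 = 42.25 m.

h ≈ 42.25 m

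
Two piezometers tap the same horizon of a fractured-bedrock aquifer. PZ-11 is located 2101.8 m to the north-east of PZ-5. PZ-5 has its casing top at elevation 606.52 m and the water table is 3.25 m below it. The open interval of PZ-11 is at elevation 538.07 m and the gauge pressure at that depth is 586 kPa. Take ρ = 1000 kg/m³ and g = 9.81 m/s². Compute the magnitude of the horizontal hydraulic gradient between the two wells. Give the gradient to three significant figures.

Total head at PZ-5: h = 606.52 − 3.25 = 603.27 m.
Pressure head at PZ-11: ψ = P/(ρg) = 586×1000 / (1000 × 9.81) = 59.73 m.
Total head at PZ-11: h = z + ψ = 538.07 + 59.73 = 597.80 m.
Head difference: h(PZ-5) − h(PZ-11) = 603.27 − 597.80 = 5.47 m.
Hydraulic gradient: i = |Δh| / L = 5.47 / 2101.8 = 0.00260.

i ≈ 0.00260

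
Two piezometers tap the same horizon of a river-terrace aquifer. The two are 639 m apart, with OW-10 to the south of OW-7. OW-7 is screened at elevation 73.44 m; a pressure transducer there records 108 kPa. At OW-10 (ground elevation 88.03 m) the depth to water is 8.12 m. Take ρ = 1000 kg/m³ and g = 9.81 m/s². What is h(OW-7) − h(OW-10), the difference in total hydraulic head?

Δh ≈ 4.54 m

Pressure head at OW-7: ψ = P/(ρg) = 108×1000 / (1000 × 9.81) = 11.01 m.
Total head at OW-7: h = z + ψ = 73.44 + 11.01 = 84.45 m.
Total head at OW-10: h = 88.03 − 8.12 = 79.91 m.
Head difference: h(OW-7) − h(OW-10) = 84.45 − 79.91 = 4.54 m.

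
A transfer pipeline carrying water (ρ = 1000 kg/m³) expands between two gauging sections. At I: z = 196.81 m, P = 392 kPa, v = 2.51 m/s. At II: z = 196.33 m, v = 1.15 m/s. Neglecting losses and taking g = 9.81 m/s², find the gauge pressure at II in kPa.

Pressure head at I: ψ₁ = P₁/(ρg) = 392×1000 / (1000 × 9.81) = 39.96 m.
Velocity heads: v₁²/2g = 2.51²/19.62 = 0.321 m; v₂²/2g = 1.15²/19.62 = 0.067 m.
Total head H = z₁ + ψ₁ + v₁²/2g = 196.81 + 39.96 + 0.321 = 237.09 m.
ψ₂ = H − z₂ − v₂²/2g = 237.09 − 196.33 − 0.067 = 40.69 m.
P₂ = ρgψ₂ = 1000 × 9.81 × 40.69 ≈ 399 kPa.

P₂ ≈ 399 kPa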